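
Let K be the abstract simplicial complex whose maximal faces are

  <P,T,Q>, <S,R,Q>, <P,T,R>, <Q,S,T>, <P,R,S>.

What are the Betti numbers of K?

b_0 = 1, b_1 = 1, b_2 = 0.

Order the vertices as P < Q < R < S < T. Listing each simplex with vertices in this order, K has dimension 2 with simplices:

  0-simplices (5): P, Q, R, S, T
  1-simplices (10): PQ, PR, PS, PT, QR, QS, QT, RS, RT, ST
  2-simplices (5): PQT, PRS, PRT, QRS, QST

Hence C_0 ≅ Z^5, C_1 ≅ Z^10, C_2 ≅ Z^5.

The boundary map ∂_1: C_1 → C_0 is given by ∂[p,q] = [q] − [p]. For instance
  ∂PR = R − P.
This gives a 5×10 integer matrix of rank 4; reducing to Smith normal form yields diagonal entries (1,1,1,1).

Boundary ∂_2: C_2 → C_1 sends each 2-simplex [p,q,r] to [q,r] − [p,r] + [p,q]. For instance
  ∂PRS = RS − PS + PR,
  ∂PQT = QT − PT + PQ.
The 10×5 boundary matrix has rank 5 and Smith normal form diag(1,1,1,1,1).

Reading off H_k = ker ∂_k / im ∂_{k+1}:

  H_0: rank C_0 − rank ∂_1 = 5 − 4 = 1, and the invariant factors of ∂_1 are all 1, so H_0 = Z.
  H_1: rank ker ∂_1 − rank ∂_2 = (10 − 4) − 5 = 1, and the invariant factors of ∂_2 are all 1, so H_1 = Z.
  H_2: rank ker ∂_2 − rank ∂_3 = (5 − 5) − 0 = 0, and there is no ∂_3, so H_2 = 0.

As a check, the Euler characteristic is 5 − 10 + 5 = 0, which agrees with 1 − 1 + 0 = 0.

Hence the Betti numbers are b_0 = 1, b_1 = 1, b_2 = 0.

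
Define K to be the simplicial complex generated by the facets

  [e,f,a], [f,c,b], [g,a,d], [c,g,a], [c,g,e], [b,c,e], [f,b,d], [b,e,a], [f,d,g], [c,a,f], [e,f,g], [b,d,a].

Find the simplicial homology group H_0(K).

Order the vertices as a < b < c < d < e < f < g. Listing each simplex with vertices in this order, K has dimension 2 with simplices:

  0-simplices (7): a, b, c, d, e, f, g
  1-simplices (18): ab, ac, ad, ae, af, ag, bc, bd, be, bf, ce, cf, cg, df, dg, ef, eg, fg
  2-simplices (12): abd, abe, acf, acg, adg, aef, bce, bcf, bdf, ceg, dfg, efg

Hence C_0 ≅ Z^7, C_1 ≅ Z^18, C_2 ≅ Z^12.

The boundary map ∂_1: C_1 → C_0 is given by ∂[p,q] = [q] − [p].
As a 7×18 matrix over Z this has rank 6, with invariant factors (1,1,1,1,1,1).

∂_2: C_2 → C_1 acts by ∂[p,q,r] = [q,r] − [p,r] + [p,q]. For instance
  ∂bcf = cf − bf + bc,
  ∂bce = ce − be + bc.
The resulting 18×12 matrix has rank 12, and its Smith normal form has invariant factors (1,1,1,1,1,1,1,1,1,1,1,2).

Now H_k = ker ∂_k / im ∂_{k+1}, so:

  H_0: rank C_0 − rank ∂_1 = 7 − 6 = 1, and the invariant factors of ∂_1 are all 1, so H_0 = Z.

H_0 = Z.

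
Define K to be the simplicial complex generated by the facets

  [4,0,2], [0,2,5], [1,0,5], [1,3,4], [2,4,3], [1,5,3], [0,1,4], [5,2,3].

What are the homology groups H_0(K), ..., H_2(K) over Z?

Fix the vertex order 0 < 1 < 2 < 3 < 4 < 5 and write every simplex with vertices in increasing order. Then dim K = 2 and the simplices of K are:

  0-simplices (6): [0], [1], [2], [3], [4], [5]
  1-simplices (12): [0,1], [0,2], [0,4], [0,5], [1,3], [1,4], [1,5], [2,3], [2,4], [2,5], [3,4], [3,5]
  2-simplices (8): [0,1,4], [0,1,5], [0,2,4], [0,2,5], [1,3,4], [1,3,5], [2,3,4], [2,3,5]

giving chain groups C_0 ≅ Z^6, C_1 ≅ Z^12, C_2 ≅ Z^8.

∂_1: C_1 → C_0 sends each edge [p,q] (with p < q) to q − p.
This gives a 6×12 integer matrix of rank 5; reducing to Smith normal form yields diagonal entries (1,1,1,1,1).

Boundary ∂_2: C_2 → C_1 maps a triangle to the signed sum of its edges. For instance
  ∂[2,3,4] = [3,4] − [2,4] + [2,3],
  ∂[1,3,5] = [3,5] − [1,5] + [1,3].
As a 12×8 matrix over Z this has rank 7, with invariant factors (1,1,1,1,1,1,1).

Now H_k = ker ∂_k / im ∂_{k+1}, so:

  H_0: rank C_0 − rank ∂_1 = 6 − 5 = 1, and the invariant factors of ∂_1 are all 1, so H_0 ≅ Z.
  H_1: rank ker ∂_1 − rank ∂_2 = (12 − 5) − 7 = 0, and the invariant factors of ∂_2 are all 1, so H_1 ≅ 0.
  H_2: rank ker ∂_2 − rank ∂_3 = (8 − 7) − 0 = 1, and there is no ∂_3, so H_2 ≅ Z.

As a check, the Euler characteristic is 6 − 12 + 8 = 2, which agrees with 1 − 0 + 1 = 2.

H_0 ≅ Z,  H_1 = 0,  H_2 ≅ Z.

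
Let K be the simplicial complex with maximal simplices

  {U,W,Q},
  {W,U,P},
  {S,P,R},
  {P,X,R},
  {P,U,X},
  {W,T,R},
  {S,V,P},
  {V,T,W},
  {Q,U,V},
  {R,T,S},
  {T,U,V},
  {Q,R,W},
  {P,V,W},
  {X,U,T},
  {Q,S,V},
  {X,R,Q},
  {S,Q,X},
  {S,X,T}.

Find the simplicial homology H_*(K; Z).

Take the total order P < Q < R < S < T < U < V < W < X on the vertex set. Then K (dimension 2) consists of the simplices:

  0-simplices (9): P, Q, R, S, T, U, V, W, X
  1-simplices (27): PR, PS, PU, PV, PW, PX, QR, QS, QU, QV, QW, QX, RS, RT, RW, RX, ST, SV, SX, TU, TV, TW, TX, UV, UW, UX, VW
  2-simplices (18): PRS, PRX, PSV, PUW, PUX, PVW, QRW, QRX, QSV, QSX, QUV, QUW, RST, RTW, STX, TUV, TUX, TVW

giving chain groups C_0 ≅ Z^9, C_1 ≅ Z^27, C_2 ≅ Z^18.

The boundary map ∂_1: C_1 → C_0 maps an edge to its endpoints' difference, ∂[p,q] = q − p. For instance
  ∂PW = W − P.
As a 9×27 matrix over Z this has rank 8, with invariant factors (1,1,1,1,1,1,1,1).

∂_2: C_2 → C_1 acts by ∂[p,q,r] = [q,r] − [p,r] + [p,q]. For instance
  ∂PUX = UX − PX + PU,
  ∂RTW = TW − RW + RT.
As a 27×18 matrix over Z this has rank 18, with invariant factors (1,1,1,1,1,1,1,1,1,1,1,1,1,1,1,1,1,2).

From H_k ≅ ker(∂_k) / im(∂_{k+1}) we obtain:

  H_0: rank C_0 − rank ∂_1 = 9 − 8 = 1, and the invariant factors of ∂_1 are all 1, so H_0 ≅ Z.
  H_1: rank ker ∂_1 − rank ∂_2 = (27 − 8) − 18 = 1, and ∂_2 has invariant factor 2 > 1, so H_1 ≅ Z ⊕ Z/2.
  H_2: rank ker ∂_2 − rank ∂_3 = (18 − 18) − 0 = 0, and there is no ∂_3, so H_2 ≅ 0.

H_0 ≅ Z,  H_1 ≅ Z ⊕ Z/2,  H_2 = 0.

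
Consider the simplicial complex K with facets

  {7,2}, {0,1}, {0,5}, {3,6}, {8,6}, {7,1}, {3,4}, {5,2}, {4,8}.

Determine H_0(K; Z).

Take the total order 0 < 1 < 2 < 3 < 4 < 5 < 6 < 7 < 8 on the vertex set. Then K (dimension 1) consists of the simplices:

  0-simplices (9): [0], [1], [2], [3], [4], [5], [6], [7], [8]
  1-simplices (9): [0,1], [0,5], [1,7], [2,5], [2,7], [3,4], [3,6], [4,8], [6,8]

Hence C_0 ≅ Z^9, C_1 ≅ Z^9.

Boundary ∂_1: C_1 → C_0 sends each edge [p,q] (with p < q) to q − p.
As a 9×9 matrix over Z this has rank 7, with invariant factors (1,1,1,1,1,1,1).

Computing H_k = (kernel of ∂_k) / (image of ∂_{k+1}):

  H_0: rank C_0 − rank ∂_1 = 9 − 7 = 2, and the invariant factors of ∂_1 are all 1, so H_0 ≅ Z^2.

(K is a triangulation of the disjoint union of the circle S^1 and the circle S^1.)

H_0 = Z^2.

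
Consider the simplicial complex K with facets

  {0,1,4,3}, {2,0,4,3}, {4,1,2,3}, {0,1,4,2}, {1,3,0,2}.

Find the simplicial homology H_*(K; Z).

H_0 ≅ Z,  H_1 = 0,  H_2 = 0,  H_3 ≅ Z.

Fix the vertex order 0 < 1 < 2 < 3 < 4 and write every simplex with vertices in increasing order. Then dim K = 3 and the simplices of K are:

  0-simplices (5): [0], [1], [2], [3], [4]
  1-simplices (10): [0,1], [0,2], [0,3], [0,4], [1,2], [1,3], [1,4], [2,3], [2,4], [3,4]
  2-simplices (10): [0,1,2], [0,1,3], [0,1,4], [0,2,3], [0,2,4], [0,3,4], [1,2,3], [1,2,4], [1,3,4], [2,3,4]
  3-simplices (5): [0,1,2,3], [0,1,2,4], [0,1,3,4], [0,2,3,4], [1,2,3,4]

so the chain groups are C_0 ≅ Z^5, C_1 ≅ Z^10, C_2 ≅ Z^10, C_3 ≅ Z^5.

The boundary map ∂_1: C_1 → C_0 maps an edge to its endpoints' difference, ∂[p,q] = q − p. For instance
  ∂[2,3] = [3] − [2].
This gives a 5×10 integer matrix of rank 4; reducing to Smith normal form yields diagonal entries (1,1,1,1).

∂_2: C_2 → C_1 sends each 2-simplex [p,q,r] to [q,r] − [p,r] + [p,q]. For instance
  ∂[0,3,4] = [3,4] − [0,4] + [0,3],
  ∂[1,2,4] = [2,4] − [1,4] + [1,2].
The resulting 10×10 matrix has rank 6, and its Smith normal form has invariant factors (1,1,1,1,1,1).

∂_3: C_3 → C_2 sends each 3-simplex σ to the alternating sum Σ_i (−1)^i (σ with its i-th vertex removed). For instance
  ∂[0,1,3,4] = [1,3,4] − [0,3,4] + [0,1,4] − [0,1,3],
  ∂[0,1,2,4] = [1,2,4] − [0,2,4] + [0,1,4] − [0,1,2].
The 10×5 boundary matrix has rank 4 and Smith normal form diag(1,1,1,1).

Now H_k = ker ∂_k / im ∂_{k+1}, so:

  H_0: rank C_0 − rank ∂_1 = 5 − 4 = 1, and the invariant factors of ∂_1 are all 1, so H_0 ≅ Z.
  H_1: rank ker ∂_1 − rank ∂_2 = (10 − 4) − 6 = 0, and the invariant factors of ∂_2 are all 1, so H_1 ≅ 0.
  H_2: rank ker ∂_2 − rank ∂_3 = (10 − 6) − 4 = 0, and the invariant factors of ∂_3 are all 1, so H_2 ≅ 0.
  H_3: rank ker ∂_3 − rank ∂_4 = (5 − 4) − 0 = 1, and there is no ∂_4, so H_3 ≅ Z.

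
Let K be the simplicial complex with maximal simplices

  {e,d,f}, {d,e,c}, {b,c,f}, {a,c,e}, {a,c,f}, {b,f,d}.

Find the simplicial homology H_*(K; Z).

H_0 = Z,  H_1 = Z,  H_2 = 0.

We work with the vertex ordering a < b < c < d < e < f. The simplices of K, each written with vertices in increasing order, are:

  0-simplices (6): a, b, c, d, e, f
  1-simplices (12): ac, ae, af, bc, bd, bf, cd, ce, cf, de, df, ef
  2-simplices (6): ace, acf, bcf, bdf, cde, def

giving chain groups C_0 ≅ Z^6, C_1 ≅ Z^12, C_2 ≅ Z^6.

∂_1: C_1 → C_0 maps an edge to its endpoints' difference, ∂[p,q] = q − p. For instance
  ∂cd = d − c.
As a 6×12 matrix over Z this has rank 5, with invariant factors (1,1,1,1,1).

Boundary ∂_2: C_2 → C_1 maps a triangle to the signed sum of its edges. For instance
  ∂bdf = df − bf + bd,
  ∂def = ef − df + de.
This gives a 12×6 integer matrix of rank 6; reducing to Smith normal form yields diagonal entries (1,1,1,1,1,1).

Computing H_k = (kernel of ∂_k) / (image of ∂_{k+1}):

  H_0: rank C_0 − rank ∂_1 = 6 − 5 = 1, and the invariant factors of ∂_1 are all 1, so H_0 ≅ Z.
  H_1: rank ker ∂_1 − rank ∂_2 = (12 − 5) − 6 = 1, and the invariant factors of ∂_2 are all 1, so H_1 ≅ Z.
  H_2: rank ker ∂_2 − rank ∂_3 = (6 − 6) − 0 = 0, and there is no ∂_3, so H_2 ≅ 0.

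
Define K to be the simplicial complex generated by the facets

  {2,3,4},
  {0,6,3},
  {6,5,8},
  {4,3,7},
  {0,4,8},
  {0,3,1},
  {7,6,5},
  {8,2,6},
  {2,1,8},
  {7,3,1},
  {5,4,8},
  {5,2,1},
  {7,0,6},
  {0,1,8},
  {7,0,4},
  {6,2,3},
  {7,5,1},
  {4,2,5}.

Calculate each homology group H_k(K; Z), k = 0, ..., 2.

H_0 ≅ Z,  H_1 ≅ Z ⊕ Z/2,  H_2 = 0.

K has 9 vertices, 27 edges, 18 triangles.
rank ∂_0 = 0, rank ∂_1 = 8 ⇒ b_0 = 9 − 0 − 8 = 1; all invariant factors of ∂_1 are 1 so no torsion. So H_0 = Z.
rank ∂_1 = 8, rank ∂_2 = 18 ⇒ b_1 = 27 − 8 − 18 = 1; ∂_2 has invariant factor(s) [2] giving torsion. So H_1 = Z ⊕ Z/2.
rank ∂_2 = 18, rank ∂_3 = 0 ⇒ b_2 = 18 − 18 − 0 = 0. So H_2 = 0.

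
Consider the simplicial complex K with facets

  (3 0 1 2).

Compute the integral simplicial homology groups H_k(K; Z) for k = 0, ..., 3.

H_0 = Z,  H_1 = 0,  H_2 = 0,  H_3 = 0.

Fix the vertex order 0 < 1 < 2 < 3 and write every simplex with vertices in increasing order. Then dim K = 3 and the simplices of K are:

  0-simplices (4): [0], [1], [2], [3]
  1-simplices (6): [0,1], [0,2], [0,3], [1,2], [1,3], [2,3]
  2-simplices (4): [0,1,2], [0,1,3], [0,2,3], [1,2,3]
  3-simplices (1): [0,1,2,3]

giving chain groups C_0 ≅ Z^4, C_1 ≅ Z^6, C_2 ≅ Z^4, C_3 ≅ Z^1.

Boundary ∂_1: C_1 → C_0 maps an edge to its endpoints' difference, ∂[p,q] = q − p. For instance
  ∂[1,3] = [3] − [1].
The 4×6 boundary matrix has rank 3 and Smith normal form diag(1,1,1).

The boundary map ∂_2: C_2 → C_1 maps a triangle to the signed sum of its edges. For instance
  ∂[1,2,3] = [2,3] − [1,3] + [1,2],
  ∂[0,1,2] = [1,2] − [0,2] + [0,1].
The 6×4 boundary matrix has rank 3 and Smith normal form diag(1,1,1).

The boundary map ∂_3: C_3 → C_2 sends each 3-simplex σ to the alternating sum Σ_i (−1)^i (σ with its i-th vertex removed). For instance
  ∂[0,1,2,3] = [1,2,3] − [0,2,3] + [0,1,3] − [0,1,2].
This gives a 4×1 integer matrix of rank 1; reducing to Smith normal form yields diagonal entries (1).

Reading off H_k = ker ∂_k / im ∂_{k+1}:

  H_0: rank C_0 − rank ∂_1 = 4 − 3 = 1, and the invariant factors of ∂_1 are all 1, so H_0 = Z.
  H_1: rank ker ∂_1 − rank ∂_2 = (6 − 3) − 3 = 0, and the invariant factors of ∂_2 are all 1, so H_1 = 0.
  H_2: rank ker ∂_2 − rank ∂_3 = (4 − 3) − 1 = 0, and the invariant factors of ∂_3 are all 1, so H_2 = 0.
  H_3: rank ker ∂_3 − rank ∂_4 = (1 − 1) − 0 = 0, and there is no ∂_4, so H_3 = 0.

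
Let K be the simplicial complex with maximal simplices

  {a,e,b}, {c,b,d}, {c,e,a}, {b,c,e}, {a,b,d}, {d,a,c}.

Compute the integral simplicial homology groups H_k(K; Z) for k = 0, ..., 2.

H_0 = Z,  H_1 = 0,  H_2 = Z.

Fix the vertex order a < b < c < d < e and write every simplex with vertices in increasing order. Then dim K = 2 and the simplices of K are:

  0-simplices (5): a, b, c, d, e
  1-simplices (9): ab, ac, ad, ae, bc, bd, be, cd, ce
  2-simplices (6): abd, abe, acd, ace, bcd, bce

Hence C_0 ≅ Z^5, C_1 ≅ Z^9, C_2 ≅ Z^6.

The boundary map ∂_1: C_1 → C_0 sends each edge [p,q] (with p < q) to q − p. For instance
  ∂ae = e − a.
The resulting 5×9 matrix has rank 4, and its Smith normal form has invariant factors (1,1,1,1).

The boundary map ∂_2: C_2 → C_1 maps a triangle to the signed sum of its edges. For instance
  ∂abd = bd − ad + ab,
  ∂ace = ce − ae + ac.
This gives a 9×6 integer matrix of rank 5; reducing to Smith normal form yields diagonal entries (1,1,1,1,1).

Computing H_k = (kernel of ∂_k) / (image of ∂_{k+1}):

  H_0: rank C_0 − rank ∂_1 = 5 − 4 = 1, and the invariant factors of ∂_1 are all 1, so H_0 = Z.
  H_1: rank ker ∂_1 − rank ∂_2 = (9 − 4) − 5 = 0, and the invariant factors of ∂_2 are all 1, so H_1 = 0.
  H_2: rank ker ∂_2 − rank ∂_3 = (6 − 5) − 0 = 1, and there is no ∂_3, so H_2 = Z.

As a check, the Euler characteristic is 5 − 9 + 6 = 2, which agrees with 1 − 0 + 1 = 2.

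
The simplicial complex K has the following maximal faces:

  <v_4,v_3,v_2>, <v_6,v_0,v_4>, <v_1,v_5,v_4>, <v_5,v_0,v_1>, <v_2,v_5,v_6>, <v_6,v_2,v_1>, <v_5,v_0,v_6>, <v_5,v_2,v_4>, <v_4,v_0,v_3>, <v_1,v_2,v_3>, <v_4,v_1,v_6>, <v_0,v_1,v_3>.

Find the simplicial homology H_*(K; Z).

H_0 ≅ Z,  H_1 ≅ Z/2,  H_2 = 0.

K has 7 vertices, 18 edges, 12 triangles.
rank ∂_0 = 0, rank ∂_1 = 6 ⇒ b_0 = 7 − 0 − 6 = 1; all invariant factors of ∂_1 are 1 so no torsion. So H_0 ≅ Z.
rank ∂_1 = 6, rank ∂_2 = 12 ⇒ b_1 = 18 − 6 − 12 = 0; ∂_2 has invariant factor(s) [2] giving torsion. So H_1 ≅ Z/2.
rank ∂_2 = 12, rank ∂_3 = 0 ⇒ b_2 = 12 − 12 − 0 = 0. So H_2 ≅ 0.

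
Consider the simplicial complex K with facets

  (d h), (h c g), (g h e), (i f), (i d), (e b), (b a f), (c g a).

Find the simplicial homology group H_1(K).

H_1 = Z^2.

K has 9 vertices, 14 edges, 4 triangles.
rank ∂_1 = 8, rank ∂_2 = 4 ⇒ b_1 = 14 − 8 − 4 = 2; all invariant factors of ∂_2 are 1 so no torsion. So H_1 ≅ Z^2.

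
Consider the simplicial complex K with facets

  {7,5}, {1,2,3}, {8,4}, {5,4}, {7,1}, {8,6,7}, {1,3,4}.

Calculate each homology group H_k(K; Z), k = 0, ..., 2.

H_0 = Z,  H_1 = Z^2,  H_2 = 0.

Order the vertices as 1 < 2 < 3 < 4 < 5 < 6 < 7 < 8. Listing each simplex with vertices in this order, K has dimension 2 with simplices:

  0-simplices (8): [1], [2], [3], [4], [5], [6], [7], [8]
  1-simplices (12): [1,2], [1,3], [1,4], [1,7], [2,3], [3,4], [4,5], [4,8], [5,7], [6,7], [6,8], [7,8]
  2-simplices (3): [1,2,3], [1,3,4], [6,7,8]

giving chain groups C_0 ≅ Z^8, C_1 ≅ Z^12, C_2 ≅ Z^3.

Boundary ∂_1: C_1 → C_0 is given by ∂[p,q] = [q] − [p]. For instance
  ∂[5,7] = [7] − [5].
The resulting 8×12 matrix has rank 7, and its Smith normal form has invariant factors (1,1,1,1,1,1,1).

Boundary ∂_2: C_2 → C_1 acts by ∂[p,q,r] = [q,r] − [p,r] + [p,q]. For instance
  ∂[1,3,4] = [3,4] − [1,4] + [1,3],
  ∂[1,2,3] = [2,3] − [1,3] + [1,2].
The 12×3 boundary matrix has rank 3 and Smith normal form diag(1,1,1).

Computing H_k = (kernel of ∂_k) / (image of ∂_{k+1}):

  H_0: rank C_0 − rank ∂_1 = 8 − 7 = 1, and the invariant factors of ∂_1 are all 1, so H_0 = Z.
  H_1: rank ker ∂_1 − rank ∂_2 = (12 − 7) − 3 = 2, and the invariant factors of ∂_2 are all 1, so H_1 = Z^2.
  H_2: rank ker ∂_2 − rank ∂_3 = (3 − 3) − 0 = 0, and there is no ∂_3, so H_2 = 0.

As a check, the Euler characteristic is 8 − 12 + 3 = -1, which agrees with 1 − 2 + 0 = -1.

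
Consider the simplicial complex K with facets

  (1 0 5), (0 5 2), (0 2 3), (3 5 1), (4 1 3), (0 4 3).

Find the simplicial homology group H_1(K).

Fix the vertex order 0 < 1 < 2 < 3 < 4 < 5 and write every simplex with vertices in increasing order. Then dim K = 2 and the simplices of K are:

  0-simplices (6): [0], [1], [2], [3], [4], [5]
  1-simplices (12): [0,1], [0,2], [0,3], [0,4], [0,5], [1,3], [1,4], [1,5], [2,3], [2,5], [3,4], [3,5]
  2-simplices (6): [0,1,5], [0,2,3], [0,2,5], [0,3,4], [1,3,4], [1,3,5]

so the chain groups are C_0 ≅ Z^6, C_1 ≅ Z^12, C_2 ≅ Z^6.

The boundary map ∂_1: C_1 → C_0 sends each edge [p,q] (with p < q) to q − p. For instance
  ∂[0,3] = [3] − [0].
The 6×12 boundary matrix has rank 5 and Smith normal form diag(1,1,1,1,1).

The boundary map ∂_2: C_2 → C_1 maps a triangle to the signed sum of its edges. For instance
  ∂[0,2,5] = [2,5] − [0,5] + [0,2],
  ∂[0,1,5] = [1,5] − [0,5] + [0,1].
As a 12×6 matrix over Z this has rank 6, with invariant factors (1,1,1,1,1,1).

Computing H_k = (kernel of ∂_k) / (image of ∂_{k+1}):

  H_1: rank ker ∂_1 − rank ∂_2 = (12 − 5) − 6 = 1, and the invariant factors of ∂_2 are all 1, so H_1 ≅ Z.

H_1 ≅ Z.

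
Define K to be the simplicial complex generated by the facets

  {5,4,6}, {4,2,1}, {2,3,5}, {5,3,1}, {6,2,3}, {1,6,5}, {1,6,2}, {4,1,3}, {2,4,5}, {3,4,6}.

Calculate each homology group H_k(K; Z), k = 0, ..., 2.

H_0 ≅ Z,  H_1 ≅ Z/2,  H_2 = 0.

Fix the vertex order 1 < 2 < 3 < 4 < 5 < 6 and write every simplex with vertices in increasing order. Then dim K = 2 and the simplices of K are:

  0-simplices (6): [1], [2], [3], [4], [5], [6]
  1-simplices (15): [1,2], [1,3], [1,4], [1,5], [1,6], [2,3], [2,4], [2,5], [2,6], [3,4], [3,5], [3,6], [4,5], [4,6], [5,6]
  2-simplices (10): [1,2,4], [1,2,6], [1,3,4], [1,3,5], [1,5,6], [2,3,5], [2,3,6], [2,4,5], [3,4,6], [4,5,6]

Hence C_0 ≅ Z^6, C_1 ≅ Z^15, C_2 ≅ Z^10.

∂_1: C_1 → C_0 sends each edge [p,q] (with p < q) to q − p. For instance
  ∂[2,6] = [6] − [2].
This gives a 6×15 integer matrix of rank 5; reducing to Smith normal form yields diagonal entries (1,1,1,1,1).

Boundary ∂_2: C_2 → C_1 sends each 2-simplex [p,q,r] to [q,r] − [p,r] + [p,q]. For instance
  ∂[4,5,6] = [5,6] − [4,6] + [4,5],
  ∂[2,3,6] = [3,6] − [2,6] + [2,3].
This gives a 15×10 integer matrix of rank 10; reducing to Smith normal form yields diagonal entries (1,1,1,1,1,1,1,1,1,2).

Reading off H_k = ker ∂_k / im ∂_{k+1}:

  H_0: rank C_0 − rank ∂_1 = 6 − 5 = 1, and the invariant factors of ∂_1 are all 1, so H_0 ≅ Z.
  H_1: rank ker ∂_1 − rank ∂_2 = (15 − 5) − 10 = 0, and ∂_2 has invariant factor 2 > 1, so H_1 ≅ Z/2.
  H_2: rank ker ∂_2 − rank ∂_3 = (10 − 10) − 0 = 0, and there is no ∂_3, so H_2 ≅ 0.

(K is a triangulation of the real projective plane RP^2.)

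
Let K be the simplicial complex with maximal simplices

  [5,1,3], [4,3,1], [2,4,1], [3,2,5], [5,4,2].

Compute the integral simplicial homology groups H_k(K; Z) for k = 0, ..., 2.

Take the total order 1 < 2 < 3 < 4 < 5 on the vertex set. Then K (dimension 2) consists of the simplices:

  0-simplices (5): [1], [2], [3], [4], [5]
  1-simplices (10): [1,2], [1,3], [1,4], [1,5], [2,3], [2,4], [2,5], [3,4], [3,5], [4,5]
  2-simplices (5): [1,2,4], [1,3,4], [1,3,5], [2,3,5], [2,4,5]

giving chain groups C_0 ≅ Z^5, C_1 ≅ Z^10, C_2 ≅ Z^5.

Boundary ∂_1: C_1 → C_0 is given by ∂[p,q] = [q] − [p]. For instance
  ∂[1,4] = [4] − [1].
As a 5×10 matrix over Z this has rank 4, with invariant factors (1,1,1,1).

∂_2: C_2 → C_1 maps a triangle to the signed sum of its edges. For instance
  ∂[1,3,4] = [3,4] − [1,4] + [1,3],
  ∂[2,4,5] = [4,5] − [2,5] + [2,4].
The resulting 10×5 matrix has rank 5, and its Smith normal form has invariant factors (1,1,1,1,1).

Reading off H_k = ker ∂_k / im ∂_{k+1}:

  H_0: rank C_0 − rank ∂_1 = 5 − 4 = 1, and the invariant factors of ∂_1 are all 1, so H_0 = Z.
  H_1: rank ker ∂_1 − rank ∂_2 = (10 − 4) − 5 = 1, and the invariant factors of ∂_2 are all 1, so H_1 = Z.
  H_2: rank ker ∂_2 − rank ∂_3 = (5 − 5) − 0 = 0, and there is no ∂_3, so H_2 = 0.

As a check, the Euler characteristic is 5 − 10 + 5 = 0, which agrees with 1 − 1 + 0 = 0.
(K is a triangulation of the Möbius band.)

H_0 = Z,  H_1 = Z,  H_2 = 0.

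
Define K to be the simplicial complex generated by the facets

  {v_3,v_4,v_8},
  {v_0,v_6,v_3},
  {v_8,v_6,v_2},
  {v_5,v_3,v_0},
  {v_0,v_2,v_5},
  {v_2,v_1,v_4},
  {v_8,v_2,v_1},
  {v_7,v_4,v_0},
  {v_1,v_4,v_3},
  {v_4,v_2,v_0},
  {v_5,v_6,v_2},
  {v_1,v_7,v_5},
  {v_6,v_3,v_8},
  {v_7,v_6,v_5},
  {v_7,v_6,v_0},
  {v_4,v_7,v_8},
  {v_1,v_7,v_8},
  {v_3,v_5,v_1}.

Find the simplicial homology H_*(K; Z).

H_0 ≅ Z,  H_1 ≅ Z × Z/2,  H_2 = 0.

K has 9 vertices, 27 edges, 18 triangles.
rank ∂_0 = 0, rank ∂_1 = 8 ⇒ b_0 = 9 − 0 − 8 = 1; all invariant factors of ∂_1 are 1 so no torsion. So H_0 = Z.
rank ∂_1 = 8, rank ∂_2 = 18 ⇒ b_1 = 27 − 8 − 18 = 1; ∂_2 has invariant factor(s) [2] giving torsion. So H_1 = Z × Z/2.
rank ∂_2 = 18, rank ∂_3 = 0 ⇒ b_2 = 18 − 18 − 0 = 0. So H_2 = 0.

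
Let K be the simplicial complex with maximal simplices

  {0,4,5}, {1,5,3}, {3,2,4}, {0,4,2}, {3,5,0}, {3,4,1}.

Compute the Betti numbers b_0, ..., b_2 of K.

We work with the vertex ordering 0 < 1 < 2 < 3 < 4 < 5. The simplices of K, each written with vertices in increasing order, are:

  0-simplices (6): [0], [1], [2], [3], [4], [5]
  1-simplices (12): [0,2], [0,3], [0,4], [0,5], [1,3], [1,4], [1,5], [2,3], [2,4], [3,4], [3,5], [4,5]
  2-simplices (6): [0,2,4], [0,3,5], [0,4,5], [1,3,4], [1,3,5], [2,3,4]

so the chain groups are C_0 ≅ Z^6, C_1 ≅ Z^12, C_2 ≅ Z^6.

Boundary ∂_1: C_1 → C_0 is given by ∂[p,q] = [q] − [p]. For instance
  ∂[1,3] = [3] − [1].
This gives a 6×12 integer matrix of rank 5; reducing to Smith normal form yields diagonal entries (1,1,1,1,1).

Boundary ∂_2: C_2 → C_1 maps a triangle to the signed sum of its edges. For instance
  ∂[0,4,5] = [4,5] − [0,5] + [0,4],
  ∂[1,3,4] = [3,4] − [1,4] + [1,3].
The 12×6 boundary matrix has rank 6 and Smith normal form diag(1,1,1,1,1,1).

Reading off H_k = ker ∂_k / im ∂_{k+1}:

  H_0: rank C_0 − rank ∂_1 = 6 − 5 = 1, and the invariant factors of ∂_1 are all 1, so H_0 ≅ Z.
  H_1: rank ker ∂_1 − rank ∂_2 = (12 − 5) − 6 = 1, and the invariant factors of ∂_2 are all 1, so H_1 ≅ Z.
  H_2: rank ker ∂_2 − rank ∂_3 = (6 − 6) − 0 = 0, and there is no ∂_3, so H_2 ≅ 0.

Hence the Betti numbers are b_0 = 1, b_1 = 1, b_2 = 0.

b_0 = 1, b_1 = 1, b_2 = 0.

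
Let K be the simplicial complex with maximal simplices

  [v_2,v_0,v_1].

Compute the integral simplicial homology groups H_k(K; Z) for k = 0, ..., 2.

H_0 ≅ Z,  H_1 = 0,  H_2 = 0.

Fix the vertex order v_0 < v_1 < v_2 and write every simplex with vertices in increasing order. Then dim K = 2 and the simplices of K are:

  0-simplices (3): [v_0], [v_1], [v_2]
  1-simplices (3): [v_0,v_1], [v_0,v_2], [v_1,v_2]
  2-simplices (1): [v_0,v_1,v_2]

Hence C_0 ≅ Z^3, C_1 ≅ Z^3, C_2 ≅ Z^1.

∂_1: C_1 → C_0 is given by ∂[p,q] = [q] − [p]. For instance
  ∂[v_1,v_2] = [v_2] − [v_1].
The 3×3 boundary matrix has rank 2 and Smith normal form diag(1,1).

∂_2: C_2 → C_1 sends each 2-simplex [p,q,r] to [q,r] − [p,r] + [p,q]. For instance
  ∂[v_0,v_1,v_2] = [v_1,v_2] − [v_0,v_2] + [v_0,v_1].
This gives a 3×1 integer matrix of rank 1; reducing to Smith normal form yields diagonal entries (1).

Reading off H_k = ker ∂_k / im ∂_{k+1}:

  H_0: rank C_0 − rank ∂_1 = 3 − 2 = 1, and the invariant factors of ∂_1 are all 1, so H_0 ≅ Z.
  H_1: rank ker ∂_1 − rank ∂_2 = (3 − 2) − 1 = 0, and the invariant factors of ∂_2 are all 1, so H_1 ≅ 0.
  H_2: rank ker ∂_2 − rank ∂_3 = (1 − 1) − 0 = 0, and there is no ∂_3, so H_2 ≅ 0.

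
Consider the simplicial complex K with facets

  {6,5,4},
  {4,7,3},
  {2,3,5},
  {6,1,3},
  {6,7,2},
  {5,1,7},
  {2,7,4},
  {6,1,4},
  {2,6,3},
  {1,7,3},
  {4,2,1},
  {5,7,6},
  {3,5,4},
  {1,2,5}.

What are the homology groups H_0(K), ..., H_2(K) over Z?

H_0 ≅ Z,  H_1 ≅ Z^2,  H_2 ≅ Z.

Fix the vertex order 1 < 2 < 3 < 4 < 5 < 6 < 7 and write every simplex with vertices in increasing order. Then dim K = 2 and the simplices of K are:

  0-simplices (7): [1], [2], [3], [4], [5], [6], [7]
  1-simplices (21): [1,2], [1,3], [1,4], [1,5], [1,6], [1,7], [2,3], [2,4], [2,5], [2,6], [2,7], [3,4], [3,5], [3,6], [3,7], [4,5], [4,6], [4,7], [5,6], [5,7], [6,7]
  2-simplices (14): [1,2,4], [1,2,5], [1,3,6], [1,3,7], [1,4,6], [1,5,7], [2,3,5], [2,3,6], [2,4,7], [2,6,7], [3,4,5], [3,4,7], [4,5,6], [5,6,7]

Hence C_0 ≅ Z^7, C_1 ≅ Z^21, C_2 ≅ Z^14.

∂_1: C_1 → C_0 maps an edge to its endpoints' difference, ∂[p,q] = q − p. For instance
  ∂[2,5] = [5] − [2].
This gives a 7×21 integer matrix of rank 6; reducing to Smith normal form yields diagonal entries (1,1,1,1,1,1).

∂_2: C_2 → C_1 acts by ∂[p,q,r] = [q,r] − [p,r] + [p,q]. For instance
  ∂[1,4,6] = [4,6] − [1,6] + [1,4],
  ∂[1,2,5] = [2,5] − [1,5] + [1,2].
The resulting 21×14 matrix has rank 13, and its Smith normal form has invariant factors (1,1,1,1,1,1,1,1,1,1,1,1,1).

Now H_k = ker ∂_k / im ∂_{k+1}, so:

  H_0: rank C_0 − rank ∂_1 = 7 − 6 = 1, and the invariant factors of ∂_1 are all 1, so H_0 = Z.
  H_1: rank ker ∂_1 − rank ∂_2 = (21 − 6) − 13 = 2, and the invariant factors of ∂_2 are all 1, so H_1 = Z^2.
  H_2: rank ker ∂_2 − rank ∂_3 = (14 − 13) − 0 = 1, and there is no ∂_3, so H_2 = Z.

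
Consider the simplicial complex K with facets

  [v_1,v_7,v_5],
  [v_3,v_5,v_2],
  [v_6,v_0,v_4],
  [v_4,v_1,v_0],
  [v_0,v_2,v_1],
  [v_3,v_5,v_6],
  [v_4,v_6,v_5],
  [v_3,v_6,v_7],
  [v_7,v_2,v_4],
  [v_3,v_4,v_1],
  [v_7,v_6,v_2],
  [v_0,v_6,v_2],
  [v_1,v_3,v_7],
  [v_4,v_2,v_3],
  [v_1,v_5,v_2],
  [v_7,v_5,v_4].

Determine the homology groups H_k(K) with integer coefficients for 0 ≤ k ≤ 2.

H_0 ≅ Z,  H_1 ≅ Z^2,  H_2 ≅ Z.

Fix the vertex order v_0 < v_1 < v_2 < v_3 < v_4 < v_5 < v_6 < v_7 and write every simplex with vertices in increasing order. Then dim K = 2 and the simplices of K are:

  0-simplices (8): [v_0], [v_1], [v_2], [v_3], [v_4], [v_5], [v_6], [v_7]
  1-simplices (24): (24 of them)
  2-simplices (16): (16 of them)

Hence C_0 ≅ Z^8, C_1 ≅ Z^24, C_2 ≅ Z^16.

The boundary map ∂_1: C_1 → C_0 maps an edge to its endpoints' difference, ∂[p,q] = q − p. For instance
  ∂[v_3,v_7] = [v_7] − [v_3].
As a 8×24 matrix over Z this has rank 7, with invariant factors (1,1,1,1,1,1,1).

∂_2: C_2 → C_1 acts by ∂[p,q,r] = [q,r] − [p,r] + [p,q]. For instance
  ∂[v_1,v_3,v_4] = [v_3,v_4] − [v_1,v_4] + [v_1,v_3],
  ∂[v_3,v_6,v_7] = [v_6,v_7] − [v_3,v_7] + [v_3,v_6].
As a 24×16 matrix over Z this has rank 15, with invariant factors (1,1,1,1,1,1,1,1,1,1,1,1,1,1,1).

From H_k ≅ ker(∂_k) / im(∂_{k+1}) we obtain:

  H_0: rank C_0 − rank ∂_1 = 8 − 7 = 1, and the invariant factors of ∂_1 are all 1, so H_0 ≅ Z.
  H_1: rank ker ∂_1 − rank ∂_2 = (24 − 7) − 15 = 2, and the invariant factors of ∂_2 are all 1, so H_1 ≅ Z^2.
  H_2: rank ker ∂_2 − rank ∂_3 = (16 − 15) − 0 = 1, and there is no ∂_3, so H_2 ≅ Z.

As a check, the Euler characteristic is 8 − 24 + 16 = 0, which agrees with 1 − 2 + 1 = 0.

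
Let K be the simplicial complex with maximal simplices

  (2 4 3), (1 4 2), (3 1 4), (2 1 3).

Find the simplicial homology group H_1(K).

H_1 = 0.

We work with the vertex ordering 1 < 2 < 3 < 4. The simplices of K, each written with vertices in increasing order, are:

  0-simplices (4): [1], [2], [3], [4]
  1-simplices (6): [1,2], [1,3], [1,4], [2,3], [2,4], [3,4]
  2-simplices (4): [1,2,3], [1,2,4], [1,3,4], [2,3,4]

so the chain groups are C_0 ≅ Z^4, C_1 ≅ Z^6, C_2 ≅ Z^4.

∂_1: C_1 → C_0 maps an edge to its endpoints' difference, ∂[p,q] = q − p. For instance
  ∂[3,4] = [4] − [3].
The 4×6 boundary matrix has rank 3 and Smith normal form diag(1,1,1).

Boundary ∂_2: C_2 → C_1 maps a triangle to the signed sum of its edges. For instance
  ∂[1,2,4] = [2,4] − [1,4] + [1,2],
  ∂[2,3,4] = [3,4] − [2,4] + [2,3].
This gives a 6×4 integer matrix of rank 3; reducing to Smith normal form yields diagonal entries (1,1,1).

Now H_k = ker ∂_k / im ∂_{k+1}, so:

  H_1: rank ker ∂_1 − rank ∂_2 = (6 − 3) − 3 = 0, and the invariant factors of ∂_2 are all 1, so H_1 ≅ 0.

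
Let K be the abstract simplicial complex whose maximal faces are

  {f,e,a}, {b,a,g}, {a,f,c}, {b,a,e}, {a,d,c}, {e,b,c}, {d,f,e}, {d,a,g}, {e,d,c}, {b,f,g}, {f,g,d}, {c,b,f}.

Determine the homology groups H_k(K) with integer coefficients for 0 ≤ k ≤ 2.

Take the total order a < b < c < d < e < f < g on the vertex set. Then K (dimension 2) consists of the simplices:

  0-simplices (7): a, b, c, d, e, f, g
  1-simplices (18): ab, ac, ad, ae, af, ag, bc, be, bf, bg, cd, ce, cf, de, df, dg, ef, fg
  2-simplices (12): abe, abg, acd, acf, adg, aef, bce, bcf, bfg, cde, def, dfg

so the chain groups are C_0 ≅ Z^7, C_1 ≅ Z^18, C_2 ≅ Z^12.

The boundary map ∂_1: C_1 → C_0 maps an edge to its endpoints' difference, ∂[p,q] = q − p.
As a 7×18 matrix over Z this has rank 6, with invariant factors (1,1,1,1,1,1).

The boundary map ∂_2: C_2 → C_1 sends each 2-simplex [p,q,r] to [q,r] − [p,r] + [p,q]. For instance
  ∂bce = ce − be + bc,
  ∂bfg = fg − bg + bf.
As a 18×12 matrix over Z this has rank 12, with invariant factors (1,1,1,1,1,1,1,1,1,1,1,2).

From H_k ≅ ker(∂_k) / im(∂_{k+1}) we obtain:

  H_0: rank C_0 − rank ∂_1 = 7 − 6 = 1, and the invariant factors of ∂_1 are all 1, so H_0 = Z.
  H_1: rank ker ∂_1 − rank ∂_2 = (18 − 6) − 12 = 0, and ∂_2 has invariant factor 2 > 1, so H_1 = Z/2.
  H_2: rank ker ∂_2 − rank ∂_3 = (12 − 12) − 0 = 0, and there is no ∂_3, so H_2 = 0.

As a check, the Euler characteristic is 7 − 18 + 12 = 1, which agrees with 1 − 0 + 0 = 1.

H_0 = Z,  H_1 = Z/2,  H_2 = 0.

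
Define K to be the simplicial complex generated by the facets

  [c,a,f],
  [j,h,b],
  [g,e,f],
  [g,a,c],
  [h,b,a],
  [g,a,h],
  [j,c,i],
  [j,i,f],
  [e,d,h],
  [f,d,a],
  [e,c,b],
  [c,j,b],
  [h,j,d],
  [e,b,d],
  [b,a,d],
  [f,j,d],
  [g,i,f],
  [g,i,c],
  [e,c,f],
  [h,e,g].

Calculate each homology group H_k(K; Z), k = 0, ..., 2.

Take the total order a < b < c < d < e < f < g < h < i < j on the vertex set. Then K (dimension 2) consists of the simplices:

  0-simplices (10): a, b, c, d, e, f, g, h, i, j
  1-simplices (30): ab, ac, ad, af, ag, ah, bc, bd, be, bh, bj, ce, cf, cg, ci, cj, de, df, dh, dj, ef, eg, eh, fg, fi, fj, gh, gi, hj, ij
  2-simplices (20): abd, abh, acf, acg, adf, agh, bce, bcj, bde, bhj, cef, cgi, cij, deh, dfj, dhj, efg, egh, fgi, fij

Hence C_0 ≅ Z^10, C_1 ≅ Z^30, C_2 ≅ Z^20.

The boundary map ∂_1: C_1 → C_0 maps an edge to its endpoints' difference, ∂[p,q] = q − p. For instance
  ∂ce = e − c.
The 10×30 boundary matrix has rank 9 and Smith normal form diag(1,1,1,1,1,1,1,1,1).

Boundary ∂_2: C_2 → C_1 maps a triangle to the signed sum of its edges. For instance
  ∂deh = eh − dh + de,
  ∂bcj = cj − bj + bc.
This gives a 30×20 integer matrix of rank 20; reducing to Smith normal form yields diagonal entries (1,1,1,1,1,1,1,1,1,1,1,1,1,1,1,1,1,1,1,2).

From H_k ≅ ker(∂_k) / im(∂_{k+1}) we obtain:

  H_0: rank C_0 − rank ∂_1 = 10 − 9 = 1, and the invariant factors of ∂_1 are all 1, so H_0 = Z.
  H_1: rank ker ∂_1 − rank ∂_2 = (30 − 9) − 20 = 1, and ∂_2 has invariant factor 2 > 1, so H_1 = Z ⊕ Z_2.
  H_2: rank ker ∂_2 − rank ∂_3 = (20 − 20) − 0 = 0, and there is no ∂_3, so H_2 = 0.

As a check, the Euler characteristic is 10 − 30 + 20 = 0, which agrees with 1 − 1 + 0 = 0.

H_0 = Z,  H_1 = Z ⊕ Z_2,  H_2 = 0.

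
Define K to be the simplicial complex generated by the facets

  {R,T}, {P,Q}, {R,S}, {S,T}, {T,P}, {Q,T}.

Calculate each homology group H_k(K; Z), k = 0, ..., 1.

We work with the vertex ordering P < Q < R < S < T. The simplices of K, each written with vertices in increasing order, are:

  0-simplices (5): P, Q, R, S, T
  1-simplices (6): PQ, PT, QT, RS, RT, ST

giving chain groups C_0 ≅ Z^5, C_1 ≅ Z^6.

Boundary ∂_1: C_1 → C_0 maps an edge to its endpoints' difference, ∂[p,q] = q − p. For instance
  ∂PQ = Q − P.
This gives a 5×6 integer matrix of rank 4; reducing to Smith normal form yields diagonal entries (1,1,1,1).

From H_k ≅ ker(∂_k) / im(∂_{k+1}) we obtain:

  H_0: rank C_0 − rank ∂_1 = 5 − 4 = 1, and the invariant factors of ∂_1 are all 1, so H_0 = Z.
  H_1: rank ker ∂_1 − rank ∂_2 = (6 − 4) − 0 = 2, and there is no ∂_2, so H_1 = Z^2.

As a check, the Euler characteristic is 5 − 6 = -1, which agrees with 1 − 2 = -1.
(K is a triangulation of a wedge of 2 circles.)

H_0 ≅ Z,  H_1 ≅ Z^2.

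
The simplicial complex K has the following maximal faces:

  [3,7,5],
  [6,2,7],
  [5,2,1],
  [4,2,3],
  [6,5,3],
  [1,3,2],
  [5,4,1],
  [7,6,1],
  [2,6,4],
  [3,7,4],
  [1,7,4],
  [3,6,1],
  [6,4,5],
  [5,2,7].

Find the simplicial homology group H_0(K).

Take the total order 1 < 2 < 3 < 4 < 5 < 6 < 7 on the vertex set. Then K (dimension 2) consists of the simplices:

  0-simplices (7): [1], [2], [3], [4], [5], [6], [7]
  1-simplices (21): [1,2], [1,3], [1,4], [1,5], [1,6], [1,7], [2,3], [2,4], [2,5], [2,6], [2,7], [3,4], [3,5], [3,6], [3,7], [4,5], [4,6], [4,7], [5,6], [5,7], [6,7]
  2-simplices (14): [1,2,3], [1,2,5], [1,3,6], [1,4,5], [1,4,7], [1,6,7], [2,3,4], [2,4,6], [2,5,7], [2,6,7], [3,4,7], [3,5,6], [3,5,7], [4,5,6]

Hence C_0 ≅ Z^7, C_1 ≅ Z^21, C_2 ≅ Z^14.

The boundary map ∂_1: C_1 → C_0 maps an edge to its endpoints' difference, ∂[p,q] = q − p.
The resulting 7×21 matrix has rank 6, and its Smith normal form has invariant factors (1,1,1,1,1,1).

Boundary ∂_2: C_2 → C_1 sends each 2-simplex [p,q,r] to [q,r] − [p,r] + [p,q]. For instance
  ∂[2,5,7] = [5,7] − [2,7] + [2,5],
  ∂[2,6,7] = [6,7] − [2,7] + [2,6].
As a 21×14 matrix over Z this has rank 13, with invariant factors (1,1,1,1,1,1,1,1,1,1,1,1,1).

From H_k ≅ ker(∂_k) / im(∂_{k+1}) we obtain:

  H_0: rank C_0 − rank ∂_1 = 7 − 6 = 1, and the invariant factors of ∂_1 are all 1, so H_0 = Z.

H_0 = Z.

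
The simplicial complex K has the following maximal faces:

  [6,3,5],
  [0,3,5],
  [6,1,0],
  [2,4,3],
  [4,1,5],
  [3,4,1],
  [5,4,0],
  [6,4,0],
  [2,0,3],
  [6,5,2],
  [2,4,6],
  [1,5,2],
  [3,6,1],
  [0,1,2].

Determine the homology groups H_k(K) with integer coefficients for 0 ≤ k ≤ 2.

H_0 = Z,  H_1 = Z^2,  H_2 = Z.

K has 7 vertices, 21 edges, 14 triangles.
rank ∂_0 = 0, rank ∂_1 = 6 ⇒ b_0 = 7 − 0 − 6 = 1; all invariant factors of ∂_1 are 1 so no torsion. So H_0 ≅ Z.
rank ∂_1 = 6, rank ∂_2 = 13 ⇒ b_1 = 21 − 6 − 13 = 2; all invariant factors of ∂_2 are 1 so no torsion. So H_1 ≅ Z^2.
rank ∂_2 = 13, rank ∂_3 = 0 ⇒ b_2 = 14 − 13 − 0 = 1. So H_2 ≅ Z.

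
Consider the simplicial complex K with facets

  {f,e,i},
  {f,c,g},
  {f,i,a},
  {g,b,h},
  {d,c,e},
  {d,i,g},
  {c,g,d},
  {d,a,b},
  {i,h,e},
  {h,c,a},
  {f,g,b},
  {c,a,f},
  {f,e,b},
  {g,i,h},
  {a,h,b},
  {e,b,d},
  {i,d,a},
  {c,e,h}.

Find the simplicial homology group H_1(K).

H_1 = Z^2.

Take the total order a < b < c < d < e < f < g < h < i on the vertex set. Then K (dimension 2) consists of the simplices:

  0-simplices (9): a, b, c, d, e, f, g, h, i
  1-simplices (27): ab, ac, ad, af, ah, ai, bd, be, bf, bg, bh, cd, ce, cf, cg, ch, de, dg, di, ef, eh, ei, fg, fi, gh, gi, hi
  2-simplices (18): abd, abh, acf, ach, adi, afi, bde, bef, bfg, bgh, cde, cdg, ceh, cfg, dgi, efi, ehi, ghi

Hence C_0 ≅ Z^9, C_1 ≅ Z^27, C_2 ≅ Z^18.

Boundary ∂_1: C_1 → C_0 maps an edge to its endpoints' difference, ∂[p,q] = q − p.
This gives a 9×27 integer matrix of rank 8; reducing to Smith normal form yields diagonal entries (1,1,1,1,1,1,1,1).

Boundary ∂_2: C_2 → C_1 maps a triangle to the signed sum of its edges. For instance
  ∂efi = fi − ei + ef,
  ∂acf = cf − af + ac.
This gives a 27×18 integer matrix of rank 17; reducing to Smith normal form yields diagonal entries (1,1,1,1,1,1,1,1,1,1,1,1,1,1,1,1,1).

Computing H_k = (kernel of ∂_k) / (image of ∂_{k+1}):

  H_1: rank ker ∂_1 − rank ∂_2 = (27 − 8) − 17 = 2, and the invariant factors of ∂_2 are all 1, so H_1 = Z^2.

(K is a triangulation of the torus T^2.)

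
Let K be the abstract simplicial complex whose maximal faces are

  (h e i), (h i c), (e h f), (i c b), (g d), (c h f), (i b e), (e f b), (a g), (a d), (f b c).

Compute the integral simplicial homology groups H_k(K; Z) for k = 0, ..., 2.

H_0 = Z^2,  H_1 = Z,  H_2 = Z.

K has 9 vertices, 15 edges, 8 triangles.
rank ∂_0 = 0, rank ∂_1 = 7 ⇒ b_0 = 9 − 0 − 7 = 2; all invariant factors of ∂_1 are 1 so no torsion. So H_0 = Z^2.
rank ∂_1 = 7, rank ∂_2 = 7 ⇒ b_1 = 15 − 7 − 7 = 1; all invariant factors of ∂_2 are 1 so no torsion. So H_1 = Z.
rank ∂_2 = 7, rank ∂_3 = 0 ⇒ b_2 = 8 − 7 − 0 = 1. So H_2 = Z.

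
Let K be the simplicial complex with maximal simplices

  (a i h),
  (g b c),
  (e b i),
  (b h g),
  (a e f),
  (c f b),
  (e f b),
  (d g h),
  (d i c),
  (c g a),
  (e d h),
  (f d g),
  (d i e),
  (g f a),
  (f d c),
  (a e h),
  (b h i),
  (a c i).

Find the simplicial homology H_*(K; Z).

K has 9 vertices, 27 edges, 18 triangles.
rank ∂_0 = 0, rank ∂_1 = 8 ⇒ b_0 = 9 − 0 − 8 = 1; all invariant factors of ∂_1 are 1 so no torsion. So H_0 ≅ Z.
rank ∂_1 = 8, rank ∂_2 = 18 ⇒ b_1 = 27 − 8 − 18 = 1; ∂_2 has invariant factor(s) [2] giving torsion. So H_1 ≅ Z ⊕ Z/2.
rank ∂_2 = 18, rank ∂_3 = 0 ⇒ b_2 = 18 − 18 − 0 = 0. So H_2 ≅ 0.

H_0 ≅ Z,  H_1 ≅ Z ⊕ Z/2,  H_2 = 0.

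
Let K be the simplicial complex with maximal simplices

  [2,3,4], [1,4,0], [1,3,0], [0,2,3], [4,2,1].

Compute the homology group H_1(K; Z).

H_1 ≅ Z.

Fix the vertex order 0 < 1 < 2 < 3 < 4 and write every simplex with vertices in increasing order. Then dim K = 2 and the simplices of K are:

  0-simplices (5): [0], [1], [2], [3], [4]
  1-simplices (10): [0,1], [0,2], [0,3], [0,4], [1,2], [1,3], [1,4], [2,3], [2,4], [3,4]
  2-simplices (5): [0,1,3], [0,1,4], [0,2,3], [1,2,4], [2,3,4]

giving chain groups C_0 ≅ Z^5, C_1 ≅ Z^10, C_2 ≅ Z^5.

The boundary map ∂_1: C_1 → C_0 is given by ∂[p,q] = [q] − [p]. For instance
  ∂[0,4] = [4] − [0].
As a 5×10 matrix over Z this has rank 4, with invariant factors (1,1,1,1).

∂_2: C_2 → C_1 sends each 2-simplex [p,q,r] to [q,r] − [p,r] + [p,q]. For instance
  ∂[0,1,3] = [1,3] − [0,3] + [0,1],
  ∂[2,3,4] = [3,4] − [2,4] + [2,3].
This gives a 10×5 integer matrix of rank 5; reducing to Smith normal form yields diagonal entries (1,1,1,1,1).

Computing H_k = (kernel of ∂_k) / (image of ∂_{k+1}):

  H_1: rank ker ∂_1 − rank ∂_2 = (10 − 4) − 5 = 1, and the invariant factors of ∂_2 are all 1, so H_1 ≅ Z.

(K is a triangulation of the Möbius band.)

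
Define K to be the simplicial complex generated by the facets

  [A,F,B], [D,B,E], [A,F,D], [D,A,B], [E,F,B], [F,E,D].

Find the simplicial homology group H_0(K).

Order the vertices as A < B < D < E < F. Listing each simplex with vertices in this order, K has dimension 2 with simplices:

  0-simplices (5): A, B, D, E, F
  1-simplices (9): AB, AD, AF, BD, BE, BF, DE, DF, EF
  2-simplices (6): ABD, ABF, ADF, BDE, BEF, DEF

so the chain groups are C_0 ≅ Z^5, C_1 ≅ Z^9, C_2 ≅ Z^6.

Boundary ∂_1: C_1 → C_0 sends each edge [p,q] (with p < q) to q − p.
As a 5×9 matrix over Z this has rank 4, with invariant factors (1,1,1,1).

The boundary map ∂_2: C_2 → C_1 sends each 2-simplex [p,q,r] to [q,r] − [p,r] + [p,q]. For instance
  ∂ADF = DF − AF + AD,
  ∂ABF = BF − AF + AB.
As a 9×6 matrix over Z this has rank 5, with invariant factors (1,1,1,1,1).

From H_k ≅ ker(∂_k) / im(∂_{k+1}) we obtain:

  H_0: rank C_0 − rank ∂_1 = 5 − 4 = 1, and the invariant factors of ∂_1 are all 1, so H_0 = Z.

H_0 = Z.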